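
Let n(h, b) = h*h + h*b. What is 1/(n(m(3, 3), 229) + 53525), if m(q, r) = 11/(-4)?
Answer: 16/846445 ≈ 1.8903e-5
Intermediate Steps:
m(q, r) = -11/4 (m(q, r) = 11*(-¼) = -11/4)
n(h, b) = h² + b*h
1/(n(m(3, 3), 229) + 53525) = 1/(-11*(229 - 11/4)/4 + 53525) = 1/(-11/4*905/4 + 53525) = 1/(-9955/16 + 53525) = 1/(846445/16) = 16/846445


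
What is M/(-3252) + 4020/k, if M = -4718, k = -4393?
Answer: 3826567/7143018 ≈ 0.53571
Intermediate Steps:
M/(-3252) + 4020/k = -4718/(-3252) + 4020/(-4393) = -4718*(-1/3252) + 4020*(-1/4393) = 2359/1626 - 4020/4393 = 3826567/7143018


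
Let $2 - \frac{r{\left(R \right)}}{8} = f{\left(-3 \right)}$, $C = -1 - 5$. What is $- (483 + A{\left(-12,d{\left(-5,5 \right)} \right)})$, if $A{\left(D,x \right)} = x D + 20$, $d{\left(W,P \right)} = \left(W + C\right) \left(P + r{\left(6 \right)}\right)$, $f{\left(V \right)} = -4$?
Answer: $-7499$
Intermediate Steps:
$C = -6$
$r{\left(R \right)} = 48$ ($r{\left(R \right)} = 16 - -32 = 16 + 32 = 48$)
$d{\left(W,P \right)} = \left(-6 + W\right) \left(48 + P\right)$ ($d{\left(W,P \right)} = \left(W - 6\right) \left(P + 48\right) = \left(-6 + W\right) \left(48 + P\right)$)
$A{\left(D,x \right)} = 20 + D x$ ($A{\left(D,x \right)} = D x + 20 = 20 + D x$)
$- (483 + A{\left(-12,d{\left(-5,5 \right)} \right)}) = - (483 - \left(-20 + 12 \left(-288 - 30 + 48 \left(-5\right) + 5 \left(-5\right)\right)\right)) = - (483 - \left(-20 + 12 \left(-288 - 30 - 240 - 25\right)\right)) = - (483 + \left(20 - -6996\right)) = - (483 + \left(20 + 6996\right)) = - (483 + 7016) = \left(-1\right) 7499 = -7499$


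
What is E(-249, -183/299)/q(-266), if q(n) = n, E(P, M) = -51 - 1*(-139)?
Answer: -44/133 ≈ -0.33083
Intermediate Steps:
E(P, M) = 88 (E(P, M) = -51 + 139 = 88)
E(-249, -183/299)/q(-266) = 88/(-266) = 88*(-1/266) = -44/133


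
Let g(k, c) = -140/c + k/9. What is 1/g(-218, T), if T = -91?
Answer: -117/2654 ≈ -0.044084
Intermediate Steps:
g(k, c) = -140/c + k/9 (g(k, c) = -140/c + k*(⅑) = -140/c + k/9)
1/g(-218, T) = 1/(-140/(-91) + (⅑)*(-218)) = 1/(-140*(-1/91) - 218/9) = 1/(20/13 - 218/9) = 1/(-2654/117) = -117/2654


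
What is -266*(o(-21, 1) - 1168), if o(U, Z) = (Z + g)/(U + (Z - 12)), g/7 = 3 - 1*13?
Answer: 4961831/16 ≈ 3.1011e+5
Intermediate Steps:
g = -70 (g = 7*(3 - 1*13) = 7*(3 - 13) = 7*(-10) = -70)
o(U, Z) = (-70 + Z)/(-12 + U + Z) (o(U, Z) = (Z - 70)/(U + (Z - 12)) = (-70 + Z)/(U + (-12 + Z)) = (-70 + Z)/(-12 + U + Z))
-266*(o(-21, 1) - 1168) = -266*((-70 + 1)/(-12 - 21 + 1) - 1168) = -266*(-69/(-32) - 1168) = -266*(-1/32*(-69) - 1168) = -266*(69/32 - 1168) = -266*(-37307/32) = 4961831/16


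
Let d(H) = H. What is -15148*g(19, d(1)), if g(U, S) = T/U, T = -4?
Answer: 60592/19 ≈ 3189.1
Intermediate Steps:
g(U, S) = -4/U
-15148*g(19, d(1)) = -(-60592)/19 = -15148*(-4/19) = 60592/19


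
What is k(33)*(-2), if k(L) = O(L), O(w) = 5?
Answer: -10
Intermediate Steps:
k(L) = 5
k(33)*(-2) = 5*(-2) = -10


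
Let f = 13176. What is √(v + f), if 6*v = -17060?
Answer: √92994/3 ≈ 101.65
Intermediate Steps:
v = -8530/3 (v = (⅙)*(-17060) = -8530/3 ≈ -2843.3)
√(v + f) = √(-8530/3 + 13176) = √(30998/3) = √92994/3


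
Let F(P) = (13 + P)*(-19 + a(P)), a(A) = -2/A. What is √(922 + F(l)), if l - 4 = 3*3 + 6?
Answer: √112138/19 ≈ 17.625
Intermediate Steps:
l = 19 (l = 4 + (3*3 + 6) = 4 + (9 + 6) = 4 + 15 = 19)
F(P) = (-19 - 2/P)*(13 + P) (F(P) = (13 + P)*(-19 - 2/P) = (-19 - 2/P)*(13 + P))
√(922 + F(l)) = √(922 + (-249 - 26/19 - 19*19)) = √(922 + (-249 - 26*1/19 - 361)) = √(922 + (-249 - 26/19 - 361)) = √(922 - 11616/19) = √(5902/19) = √112138/19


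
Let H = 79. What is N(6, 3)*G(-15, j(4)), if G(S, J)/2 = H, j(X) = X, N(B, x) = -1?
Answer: -158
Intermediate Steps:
G(S, J) = 158 (G(S, J) = 2*79 = 158)
N(6, 3)*G(-15, j(4)) = -1*158 = -158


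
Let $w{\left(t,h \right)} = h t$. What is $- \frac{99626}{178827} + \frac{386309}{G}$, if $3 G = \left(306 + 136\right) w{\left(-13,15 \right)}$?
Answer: $- \frac{71944734523}{5137699710} \approx -14.003$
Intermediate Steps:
$G = -28730$ ($G = \frac{\left(306 + 136\right) 15 \left(-13\right)}{3} = \frac{442 \left(-195\right)}{3} = \frac{1}{3} \left(-86190\right) = -28730$)
$- \frac{99626}{178827} + \frac{386309}{G} = - \frac{99626}{178827} + \frac{386309}{-28730} = \left(-99626\right) \frac{1}{178827} + 386309 \left(- \frac{1}{28730}\right) = - \frac{99626}{178827} - \frac{386309}{28730} = - \frac{71944734523}{5137699710}$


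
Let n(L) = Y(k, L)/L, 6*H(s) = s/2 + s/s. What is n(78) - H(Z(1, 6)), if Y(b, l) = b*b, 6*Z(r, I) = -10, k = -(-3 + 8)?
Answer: 137/468 ≈ 0.29274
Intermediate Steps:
k = -5 (k = -1*5 = -5)
Z(r, I) = -5/3 (Z(r, I) = (⅙)*(-10) = -5/3)
H(s) = ⅙ + s/12 (H(s) = (s/2 + s/s)/6 = (s*(½) + 1)/6 = (s/2 + 1)/6 = (1 + s/2)/6 = ⅙ + s/12)
Y(b, l) = b²
n(L) = 25/L (n(L) = (-5)²/L = 25/L)
n(78) - H(Z(1, 6)) = 25/78 - (⅙ + (1/12)*(-5/3)) = 25*(1/78) - (⅙ - 5/36) = 25/78 - 1*1/36 = 25/78 - 1/36 = 137/468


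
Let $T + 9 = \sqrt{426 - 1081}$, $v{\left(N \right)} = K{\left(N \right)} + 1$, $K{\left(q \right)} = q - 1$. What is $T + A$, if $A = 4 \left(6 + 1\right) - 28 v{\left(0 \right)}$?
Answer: $19 + i \sqrt{655} \approx 19.0 + 25.593 i$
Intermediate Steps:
$K{\left(q \right)} = -1 + q$
$v{\left(N \right)} = N$ ($v{\left(N \right)} = \left(-1 + N\right) + 1 = N$)
$A = 28$ ($A = 4 \left(6 + 1\right) - 0 = 4 \cdot 7 + 0 = 28 + 0 = 28$)
$T = -9 + i \sqrt{655}$ ($T = -9 + \sqrt{426 - 1081} = -9 + \sqrt{-655} = -9 + i \sqrt{655} \approx -9.0 + 25.593 i$)
$T + A = \left(-9 + i \sqrt{655}\right) + 28 = 19 + i \sqrt{655}$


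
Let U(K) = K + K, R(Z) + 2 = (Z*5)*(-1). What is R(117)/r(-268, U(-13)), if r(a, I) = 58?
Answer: -587/58 ≈ -10.121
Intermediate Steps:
R(Z) = -2 - 5*Z (R(Z) = -2 + (Z*5)*(-1) = -2 + (5*Z)*(-1) = -2 - 5*Z)
U(K) = 2*K
R(117)/r(-268, U(-13)) = (-2 - 5*117)/58 = (-2 - 585)*(1/58) = -587*1/58 = -587/58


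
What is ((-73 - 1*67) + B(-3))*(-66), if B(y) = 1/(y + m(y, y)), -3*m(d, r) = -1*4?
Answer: 46398/5 ≈ 9279.6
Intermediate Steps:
m(d, r) = 4/3 (m(d, r) = -(-1)*4/3 = -⅓*(-4) = 4/3)
B(y) = 1/(4/3 + y) (B(y) = 1/(y + 4/3) = 1/(4/3 + y))
((-73 - 1*67) + B(-3))*(-66) = ((-73 - 1*67) + 3/(4 + 3*(-3)))*(-66) = ((-73 - 67) + 3/(4 - 9))*(-66) = (-140 + 3/(-5))*(-66) = (-140 + 3*(-⅕))*(-66) = (-140 - ⅗)*(-66) = -703/5*(-66) = 46398/5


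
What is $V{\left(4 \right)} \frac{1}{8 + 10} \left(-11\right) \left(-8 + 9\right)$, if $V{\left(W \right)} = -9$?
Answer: $\frac{11}{2} \approx 5.5$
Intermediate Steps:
$V{\left(4 \right)} \frac{1}{8 + 10} \left(-11\right) \left(-8 + 9\right) = - 9 \frac{1}{8 + 10} \left(-11\right) \left(-8 + 9\right) = - 9 \cdot \frac{1}{18} \left(-11\right) 1 = - 9 \left(\left(- \frac{11}{18}\right) 1\right) = \left(-9\right) \left(- \frac{11}{18}\right) = \frac{11}{2}$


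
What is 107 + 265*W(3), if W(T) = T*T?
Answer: 2492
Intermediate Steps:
W(T) = T²
107 + 265*W(3) = 107 + 265*3² = 107 + 265*9 = 107 + 2385 = 2492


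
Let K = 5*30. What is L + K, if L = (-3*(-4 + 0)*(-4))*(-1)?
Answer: 198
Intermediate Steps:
K = 150
L = 48 (L = (-3*(-4)*(-4))*(-1) = (12*(-4))*(-1) = -48*(-1) = 48)
L + K = 48 + 150 = 198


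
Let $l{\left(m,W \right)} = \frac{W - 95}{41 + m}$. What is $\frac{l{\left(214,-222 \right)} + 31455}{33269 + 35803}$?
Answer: $\frac{2005177}{4403340} \approx 0.45538$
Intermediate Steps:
$l{\left(m,W \right)} = \frac{-95 + W}{41 + m}$
$\frac{l{\left(214,-222 \right)} + 31455}{33269 + 35803} = \frac{\frac{-95 - 222}{41 + 214} + 31455}{33269 + 35803} = \frac{\frac{1}{255} \left(-317\right) + 31455}{69072} = \left(\frac{1}{255} \left(-317\right) + 31455\right) \frac{1}{69072} = \left(- \frac{317}{255} + 31455\right) \frac{1}{69072} = \frac{8020708}{255} \cdot \frac{1}{69072} = \frac{2005177}{4403340}$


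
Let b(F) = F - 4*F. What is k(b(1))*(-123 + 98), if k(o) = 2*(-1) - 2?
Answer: 100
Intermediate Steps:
b(F) = -3*F
k(o) = -4 (k(o) = -2 - 2 = -4)
k(b(1))*(-123 + 98) = -4*(-123 + 98) = -4*(-25) = 100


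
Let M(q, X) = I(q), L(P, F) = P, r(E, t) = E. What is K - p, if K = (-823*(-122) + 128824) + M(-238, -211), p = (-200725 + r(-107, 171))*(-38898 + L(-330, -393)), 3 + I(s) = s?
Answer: -7878008707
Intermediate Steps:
I(s) = -3 + s
M(q, X) = -3 + q
p = 7878237696 (p = (-200725 - 107)*(-38898 - 330) = -200832*(-39228) = 7878237696)
K = 228989 (K = (-823*(-122) + 128824) + (-3 - 238) = (100406 + 128824) - 241 = 229230 - 241 = 228989)
K - p = 228989 - 1*7878237696 = 228989 - 7878237696 = -7878008707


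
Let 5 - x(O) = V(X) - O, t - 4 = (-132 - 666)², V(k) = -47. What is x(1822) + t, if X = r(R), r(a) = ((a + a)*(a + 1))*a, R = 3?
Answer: 638682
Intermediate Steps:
r(a) = 2*a²*(1 + a) (r(a) = ((2*a)*(1 + a))*a = (2*a*(1 + a))*a = 2*a²*(1 + a))
X = 72 (X = 2*3²*(1 + 3) = 2*9*4 = 72)
t = 636808 (t = 4 + (-132 - 666)² = 4 + (-798)² = 4 + 636804 = 636808)
x(O) = 52 + O (x(O) = 5 - (-47 - O) = 5 + (47 + O) = 52 + O)
x(1822) + t = (52 + 1822) + 636808 = 1874 + 636808 = 638682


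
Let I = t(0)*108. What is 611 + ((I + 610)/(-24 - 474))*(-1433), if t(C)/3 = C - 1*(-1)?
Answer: 821350/249 ≈ 3298.6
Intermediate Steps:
t(C) = 3 + 3*C (t(C) = 3*(C - 1*(-1)) = 3*(C + 1) = 3*(1 + C) = 3 + 3*C)
I = 324 (I = (3 + 3*0)*108 = (3 + 0)*108 = 3*108 = 324)
611 + ((I + 610)/(-24 - 474))*(-1433) = 611 + ((324 + 610)/(-24 - 474))*(-1433) = 611 + (934/(-498))*(-1433) = 611 + (934*(-1/498))*(-1433) = 611 - 467/249*(-1433) = 611 + 669211/249 = 821350/249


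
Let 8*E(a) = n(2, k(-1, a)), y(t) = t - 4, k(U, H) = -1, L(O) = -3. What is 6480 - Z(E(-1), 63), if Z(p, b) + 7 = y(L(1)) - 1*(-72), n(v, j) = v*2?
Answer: 6422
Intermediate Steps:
y(t) = -4 + t
n(v, j) = 2*v
E(a) = ½ (E(a) = (2*2)/8 = (⅛)*4 = ½)
Z(p, b) = 58 (Z(p, b) = -7 + ((-4 - 3) - 1*(-72)) = -7 + (-7 + 72) = -7 + 65 = 58)
6480 - Z(E(-1), 63) = 6480 - 1*58 = 6480 - 58 = 6422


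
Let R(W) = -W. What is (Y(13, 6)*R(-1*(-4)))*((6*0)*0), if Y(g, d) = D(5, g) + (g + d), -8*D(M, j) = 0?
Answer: 0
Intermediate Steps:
D(M, j) = 0 (D(M, j) = -⅛*0 = 0)
Y(g, d) = d + g (Y(g, d) = 0 + (g + d) = 0 + (d + g) = d + g)
(Y(13, 6)*R(-1*(-4)))*((6*0)*0) = ((6 + 13)*(-(-1)*(-4)))*((6*0)*0) = (19*(-1*4))*(0*0) = (19*(-4))*0 = -76*0 = 0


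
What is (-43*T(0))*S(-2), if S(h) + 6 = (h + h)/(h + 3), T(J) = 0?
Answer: 0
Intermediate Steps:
S(h) = -6 + 2*h/(3 + h) (S(h) = -6 + (h + h)/(h + 3) = -6 + (2*h)/(3 + h) = -6 + 2*h/(3 + h))
(-43*T(0))*S(-2) = (-43*0)*(2*(-9 - 2*(-2))/(3 - 2)) = 0*(2*(-9 + 4)/1) = 0*(2*1*(-5)) = 0*(-10) = 0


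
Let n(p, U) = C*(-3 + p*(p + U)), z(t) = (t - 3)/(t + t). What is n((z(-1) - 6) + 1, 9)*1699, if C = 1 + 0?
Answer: -35679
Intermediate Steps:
C = 1
z(t) = (-3 + t)/(2*t) (z(t) = (-3 + t)/((2*t)) = (-3 + t)*(1/(2*t)) = (-3 + t)/(2*t))
n(p, U) = -3 + p*(U + p) (n(p, U) = 1*(-3 + p*(p + U)) = 1*(-3 + p*(U + p)) = -3 + p*(U + p))
n((z(-1) - 6) + 1, 9)*1699 = (-3 + (((½)*(-3 - 1)/(-1) - 6) + 1)² + 9*(((½)*(-3 - 1)/(-1) - 6) + 1))*1699 = (-3 + (((½)*(-1)*(-4) - 6) + 1)² + 9*(((½)*(-1)*(-4) - 6) + 1))*1699 = (-3 + ((2 - 6) + 1)² + 9*((2 - 6) + 1))*1699 = (-3 + (-4 + 1)² + 9*(-4 + 1))*1699 = (-3 + (-3)² + 9*(-3))*1699 = (-3 + 9 - 27)*1699 = -21*1699 = -35679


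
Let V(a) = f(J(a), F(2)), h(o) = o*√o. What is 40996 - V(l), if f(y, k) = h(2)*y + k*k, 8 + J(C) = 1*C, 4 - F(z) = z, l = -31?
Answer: 40992 + 78*√2 ≈ 41102.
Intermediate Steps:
F(z) = 4 - z
h(o) = o^(3/2)
J(C) = -8 + C (J(C) = -8 + 1*C = -8 + C)
f(y, k) = k² + 2*y*√2 (f(y, k) = 2^(3/2)*y + k*k = (2*√2)*y + k² = 2*y*√2 + k² = k² + 2*y*√2)
V(a) = 4 + 2*√2*(-8 + a) (V(a) = (4 - 1*2)² + 2*(-8 + a)*√2 = (4 - 2)² + 2*√2*(-8 + a) = 2² + 2*√2*(-8 + a) = 4 + 2*√2*(-8 + a))
40996 - V(l) = 40996 - (4 + 2*√2*(-8 - 31)) = 40996 - (4 + 2*√2*(-39)) = 40996 - (4 - 78*√2) = 40996 + (-4 + 78*√2) = 40992 + 78*√2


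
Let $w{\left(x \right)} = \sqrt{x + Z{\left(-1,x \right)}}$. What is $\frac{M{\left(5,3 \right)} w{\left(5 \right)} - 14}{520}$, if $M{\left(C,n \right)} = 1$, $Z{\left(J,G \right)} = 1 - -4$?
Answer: $- \frac{7}{260} + \frac{\sqrt{10}}{520} \approx -0.020842$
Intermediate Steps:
$Z{\left(J,G \right)} = 5$ ($Z{\left(J,G \right)} = 1 + 4 = 5$)
$w{\left(x \right)} = \sqrt{5 + x}$ ($w{\left(x \right)} = \sqrt{x + 5} = \sqrt{5 + x}$)
$\frac{M{\left(5,3 \right)} w{\left(5 \right)} - 14}{520} = \frac{1 \sqrt{5 + 5} - 14}{520} = \left(1 \sqrt{10} - 14\right) \frac{1}{520} = \left(\sqrt{10} - 14\right) \frac{1}{520} = \left(-14 + \sqrt{10}\right) \frac{1}{520} = - \frac{7}{260} + \frac{\sqrt{10}}{520}$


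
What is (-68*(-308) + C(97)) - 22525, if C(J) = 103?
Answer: -1478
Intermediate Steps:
(-68*(-308) + C(97)) - 22525 = (-68*(-308) + 103) - 22525 = (20944 + 103) - 22525 = 21047 - 22525 = -1478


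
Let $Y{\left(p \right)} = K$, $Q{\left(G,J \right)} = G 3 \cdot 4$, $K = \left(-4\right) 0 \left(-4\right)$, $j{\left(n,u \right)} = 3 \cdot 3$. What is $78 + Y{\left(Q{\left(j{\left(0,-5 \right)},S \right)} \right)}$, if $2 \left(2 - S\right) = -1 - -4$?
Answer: $78$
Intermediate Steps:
$j{\left(n,u \right)} = 9$
$S = \frac{1}{2}$ ($S = 2 - \frac{-1 - -4}{2} = 2 - \frac{-1 + 4}{2} = 2 - \frac{3}{2} = \frac{1}{2} \approx 0.5$)
$K = 0$ ($K = 0 \left(-4\right) = 0$)
$Q{\left(G,J \right)} = 12 G$ ($Q{\left(G,J \right)} = 3 G 4 = 12 G$)
$Y{\left(p \right)} = 0$
$78 + Y{\left(Q{\left(j{\left(0,-5 \right)},S \right)} \right)} = 78 + 0 = 78$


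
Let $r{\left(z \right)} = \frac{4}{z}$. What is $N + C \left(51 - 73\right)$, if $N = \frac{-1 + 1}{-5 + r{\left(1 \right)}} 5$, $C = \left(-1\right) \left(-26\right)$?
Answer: $-572$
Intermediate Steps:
$C = 26$
$N = 0$ ($N = \frac{-1 + 1}{-5 + \frac{4}{1}} \cdot 5 = \frac{0}{-5 + 4 \cdot 1} \cdot 5 = \frac{0}{-5 + 4} \cdot 5 = \frac{0}{-1} \cdot 5 = 0 \left(-1\right) 5 = 0 \cdot 5 = 0$)
$N + C \left(51 - 73\right) = 0 + 26 \left(51 - 73\right) = 0 + 26 \left(-22\right) = 0 - 572 = -572$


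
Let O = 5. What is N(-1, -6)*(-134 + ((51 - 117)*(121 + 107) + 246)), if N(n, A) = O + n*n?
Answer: -89616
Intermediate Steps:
N(n, A) = 5 + n**2 (N(n, A) = 5 + n*n = 5 + n**2)
N(-1, -6)*(-134 + ((51 - 117)*(121 + 107) + 246)) = (5 + (-1)**2)*(-134 + ((51 - 117)*(121 + 107) + 246)) = (5 + 1)*(-134 + (-66*228 + 246)) = 6*(-134 + (-15048 + 246)) = 6*(-134 - 14802) = 6*(-14936) = -89616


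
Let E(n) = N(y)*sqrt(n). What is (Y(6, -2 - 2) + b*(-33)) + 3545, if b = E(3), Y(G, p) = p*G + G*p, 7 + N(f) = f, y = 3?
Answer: 3497 + 132*sqrt(3) ≈ 3725.6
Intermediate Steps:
N(f) = -7 + f
Y(G, p) = 2*G*p (Y(G, p) = G*p + G*p = 2*G*p)
E(n) = -4*sqrt(n) (E(n) = (-7 + 3)*sqrt(n) = -4*sqrt(n))
b = -4*sqrt(3) ≈ -6.9282
(Y(6, -2 - 2) + b*(-33)) + 3545 = (2*6*(-2 - 2) - 4*sqrt(3)*(-33)) + 3545 = (2*6*(-4) + 132*sqrt(3)) + 3545 = (-48 + 132*sqrt(3)) + 3545 = 3497 + 132*sqrt(3)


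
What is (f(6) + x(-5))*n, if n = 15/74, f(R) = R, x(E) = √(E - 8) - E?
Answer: 165/74 + 15*I*√13/74 ≈ 2.2297 + 0.73085*I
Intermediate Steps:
x(E) = √(-8 + E) - E
n = 15/74 (n = 15*(1/74) = 15/74 ≈ 0.20270)
(f(6) + x(-5))*n = (6 + (√(-8 - 5) - 1*(-5)))*(15/74) = (6 + (√(-13) + 5))*(15/74) = (6 + (I*√13 + 5))*(15/74) = (6 + (5 + I*√13))*(15/74) = (11 + I*√13)*(15/74) = 165/74 + 15*I*√13/74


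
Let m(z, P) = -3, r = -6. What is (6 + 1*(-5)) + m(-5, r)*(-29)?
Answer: 88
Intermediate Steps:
(6 + 1*(-5)) + m(-5, r)*(-29) = (6 + 1*(-5)) - 3*(-29) = (6 - 5) + 87 = 1 + 87 = 88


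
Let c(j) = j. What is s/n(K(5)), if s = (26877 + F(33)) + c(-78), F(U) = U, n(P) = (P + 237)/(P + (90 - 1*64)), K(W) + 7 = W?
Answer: 643968/235 ≈ 2740.3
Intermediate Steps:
K(W) = -7 + W
n(P) = (237 + P)/(26 + P) (n(P) = (237 + P)/(P + (90 - 64)) = (237 + P)/(P + 26) = (237 + P)/(26 + P))
s = 26832 (s = (26877 + 33) - 78 = 26910 - 78 = 26832)
s/n(K(5)) = 26832/(((237 + (-7 + 5))/(26 + (-7 + 5)))) = 26832/(((237 - 2)/(26 - 2))) = 26832/((235/24)) = 26832/(((1/24)*235)) = 26832/(235/24) = 26832*(24/235) = 643968/235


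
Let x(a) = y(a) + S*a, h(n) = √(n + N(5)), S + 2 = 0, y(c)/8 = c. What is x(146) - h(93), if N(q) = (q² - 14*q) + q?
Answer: 876 - √53 ≈ 868.72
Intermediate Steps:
N(q) = q² - 13*q
y(c) = 8*c
S = -2 (S = -2 + 0 = -2)
h(n) = √(-40 + n) (h(n) = √(n + 5*(-13 + 5)) = √(n + 5*(-8)) = √(n - 40) = √(-40 + n))
x(a) = 6*a (x(a) = 8*a - 2*a = 6*a)
x(146) - h(93) = 6*146 - √(-40 + 93) = 876 - √53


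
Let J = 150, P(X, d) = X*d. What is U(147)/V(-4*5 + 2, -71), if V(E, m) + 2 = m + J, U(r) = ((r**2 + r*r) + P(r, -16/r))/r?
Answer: 43202/11319 ≈ 3.8168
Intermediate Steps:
U(r) = (-16 + 2*r**2)/r (U(r) = ((r**2 + r*r) + r*(-16/r))/r = ((r**2 + r**2) - 16)/r = (2*r**2 - 16)/r = (-16 + 2*r**2)/r)
V(E, m) = 148 + m (V(E, m) = -2 + (m + 150) = -2 + (150 + m) = 148 + m)
U(147)/V(-4*5 + 2, -71) = (-16/147 + 2*147)/(148 - 71) = (-16*1/147 + 294)/77 = (-16/147 + 294)*(1/77) = (43202/147)*(1/77) = 43202/11319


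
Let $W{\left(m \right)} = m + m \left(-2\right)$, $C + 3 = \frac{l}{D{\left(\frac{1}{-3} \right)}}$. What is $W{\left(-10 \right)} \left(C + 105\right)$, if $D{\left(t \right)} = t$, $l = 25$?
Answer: $270$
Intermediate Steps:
$C = -78$ ($C = -3 + \frac{25}{\frac{1}{-3}} = -3 + \frac{25}{- \frac{1}{3}} = -3 + 25 \left(-3\right) = -3 - 75 = -78$)
$W{\left(m \right)} = - m$ ($W{\left(m \right)} = m - 2 m = - m$)
$W{\left(-10 \right)} \left(C + 105\right) = \left(-1\right) \left(-10\right) \left(-78 + 105\right) = 10 \cdot 27 = 270$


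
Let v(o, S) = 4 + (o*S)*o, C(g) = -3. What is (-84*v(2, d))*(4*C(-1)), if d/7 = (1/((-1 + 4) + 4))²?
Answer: 4608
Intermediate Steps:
d = ⅐ (d = 7*(1/((-1 + 4) + 4))² = 7*(1/(3 + 4))² = 7*(1/7)² = 7*(⅐)² = 7*(1/49) = ⅐ ≈ 0.14286)
v(o, S) = 4 + S*o² (v(o, S) = 4 + (S*o)*o = 4 + S*o²)
(-84*v(2, d))*(4*C(-1)) = (-84*(4 + (⅐)*2²))*(4*(-3)) = -84*(4 + (⅐)*4)*(-12) = -84*(4 + 4/7)*(-12) = -84*32/7*(-12) = -384*(-12) = 4608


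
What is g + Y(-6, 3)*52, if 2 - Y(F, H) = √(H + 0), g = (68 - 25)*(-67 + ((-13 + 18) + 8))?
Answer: -2218 - 52*√3 ≈ -2308.1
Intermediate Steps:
g = -2322 (g = 43*(-67 + (5 + 8)) = 43*(-67 + 13) = 43*(-54) = -2322)
Y(F, H) = 2 - √H (Y(F, H) = 2 - √(H + 0) = 2 - √H)
g + Y(-6, 3)*52 = -2322 + (2 - √3)*52 = -2322 + (104 - 52*√3) = -2218 - 52*√3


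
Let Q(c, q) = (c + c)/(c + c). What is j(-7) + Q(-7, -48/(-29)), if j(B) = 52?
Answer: 53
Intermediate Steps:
Q(c, q) = 1 (Q(c, q) = (2*c)/((2*c)) = (2*c)*(1/(2*c)) = 1)
j(-7) + Q(-7, -48/(-29)) = 52 + 1 = 53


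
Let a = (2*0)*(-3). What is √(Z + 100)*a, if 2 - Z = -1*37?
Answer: 0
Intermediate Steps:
Z = 39 (Z = 2 - (-1)*37 = 2 - 1*(-37) = 2 + 37 = 39)
a = 0 (a = 0*(-3) = 0)
√(Z + 100)*a = √(39 + 100)*0 = √139*0 = 0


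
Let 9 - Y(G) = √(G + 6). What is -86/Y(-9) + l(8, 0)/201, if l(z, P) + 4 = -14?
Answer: -8727/938 - 43*I*√3/42 ≈ -9.3038 - 1.7733*I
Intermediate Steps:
Y(G) = 9 - √(6 + G) (Y(G) = 9 - √(G + 6) = 9 - √(6 + G))
l(z, P) = -18 (l(z, P) = -4 - 14 = -18)
-86/Y(-9) + l(8, 0)/201 = -86/(9 - √(6 - 9)) - 18/201 = -86/(9 - √(-3)) - 18*1/201 = -86/(9 - I*√3) - 6/67 = -6/67 - 86/(9 - I*√3)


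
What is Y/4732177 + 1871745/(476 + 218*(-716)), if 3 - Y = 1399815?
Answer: -9075256183809/736383527324 ≈ -12.324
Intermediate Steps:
Y = -1399812 (Y = 3 - 1*1399815 = 3 - 1399815 = -1399812)
Y/4732177 + 1871745/(476 + 218*(-716)) = -1399812/4732177 + 1871745/(476 + 218*(-716)) = -1399812*1/4732177 + 1871745/(476 - 156088) = -1399812/4732177 + 1871745/(-155612) = -1399812/4732177 + 1871745*(-1/155612) = -1399812/4732177 - 1871745/155612 = -9075256183809/736383527324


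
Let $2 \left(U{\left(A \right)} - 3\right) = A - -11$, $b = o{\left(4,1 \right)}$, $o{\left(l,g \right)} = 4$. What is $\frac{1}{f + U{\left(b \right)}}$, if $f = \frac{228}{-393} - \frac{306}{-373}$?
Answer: $\frac{97726}{1049599} \approx 0.093108$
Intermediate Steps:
$f = \frac{11738}{48863}$ ($f = 228 \left(- \frac{1}{393}\right) - - \frac{306}{373} = - \frac{76}{131} + \frac{306}{373} = \frac{11738}{48863} \approx 0.24022$)
$b = 4$
$U{\left(A \right)} = \frac{17}{2} + \frac{A}{2}$ ($U{\left(A \right)} = 3 + \frac{A - -11}{2} = 3 + \frac{A + 11}{2} = 3 + \frac{11 + A}{2} = 3 + \left(\frac{11}{2} + \frac{A}{2}\right) = \frac{17}{2} + \frac{A}{2}$)
$\frac{1}{f + U{\left(b \right)}} = \frac{1}{\frac{11738}{48863} + \left(\frac{17}{2} + \frac{1}{2} \cdot 4\right)} = \frac{1}{\frac{11738}{48863} + \left(\frac{17}{2} + 2\right)} = \frac{1}{\frac{11738}{48863} + \frac{21}{2}} = \frac{1}{\frac{1049599}{97726}} = \frac{97726}{1049599}$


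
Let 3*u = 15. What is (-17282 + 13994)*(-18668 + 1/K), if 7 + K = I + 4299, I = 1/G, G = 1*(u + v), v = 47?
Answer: 4566393610688/74395 ≈ 6.1380e+7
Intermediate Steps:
u = 5 (u = (1/3)*15 = 5)
G = 52 (G = 1*(5 + 47) = 1*52 = 52)
I = 1/52 ≈ 0.019231
K = 223185/52 (K = -7 + (1/52 + 4299) = -7 + 223549/52 = 223185/52 ≈ 4292.0)
(-17282 + 13994)*(-18668 + 1/K) = (-17282 + 13994)*(-18668 + 1/(223185/52)) = -3288*(-18668 + 52/223185) = -3288*(-4166417528/223185) = 4566393610688/74395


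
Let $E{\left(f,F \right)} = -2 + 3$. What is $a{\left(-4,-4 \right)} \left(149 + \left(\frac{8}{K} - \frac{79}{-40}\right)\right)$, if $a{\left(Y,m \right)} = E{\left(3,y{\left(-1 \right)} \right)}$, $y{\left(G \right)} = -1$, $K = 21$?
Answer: $\frac{127139}{840} \approx 151.36$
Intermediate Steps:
$E{\left(f,F \right)} = 1$
$a{\left(Y,m \right)} = 1$
$a{\left(-4,-4 \right)} \left(149 + \left(\frac{8}{K} - \frac{79}{-40}\right)\right) = 1 \left(149 + \left(\frac{8}{21} - \frac{79}{-40}\right)\right) = 1 \left(149 + \left(8 \cdot \frac{1}{21} - - \frac{79}{40}\right)\right) = 1 \left(149 + \left(\frac{8}{21} + \frac{79}{40}\right)\right) = 1 \left(149 + \frac{1979}{840}\right) = 1 \cdot \frac{127139}{840} = \frac{127139}{840}$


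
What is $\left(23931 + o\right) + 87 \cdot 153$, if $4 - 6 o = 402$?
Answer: $\frac{111527}{3} \approx 37176.0$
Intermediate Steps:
$o = - \frac{199}{3}$ ($o = \frac{2}{3} - 67 = - \frac{199}{3} \approx -66.333$)
$\left(23931 + o\right) + 87 \cdot 153 = \left(23931 - \frac{199}{3}\right) + 87 \cdot 153 = \frac{71594}{3} + 13311 = \frac{111527}{3}$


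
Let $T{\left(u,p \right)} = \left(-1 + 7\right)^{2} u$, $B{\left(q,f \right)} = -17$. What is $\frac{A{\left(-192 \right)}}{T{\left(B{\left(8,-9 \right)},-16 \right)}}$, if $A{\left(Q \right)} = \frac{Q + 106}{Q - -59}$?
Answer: $- \frac{43}{40698} \approx -0.0010566$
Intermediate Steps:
$A{\left(Q \right)} = \frac{106 + Q}{59 + Q}$ ($A{\left(Q \right)} = \frac{106 + Q}{Q + 59} = \frac{106 + Q}{59 + Q}$)
$T{\left(u,p \right)} = 36 u$ ($T{\left(u,p \right)} = 6^{2} u = 36 u$)
$\frac{A{\left(-192 \right)}}{T{\left(B{\left(8,-9 \right)},-16 \right)}} = \frac{\frac{1}{59 - 192} \left(106 - 192\right)}{36 \left(-17\right)} = \frac{\frac{1}{-133} \left(-86\right)}{-612} = \left(- \frac{1}{133}\right) \left(-86\right) \left(- \frac{1}{612}\right) = \frac{86}{133} \left(- \frac{1}{612}\right) = - \frac{43}{40698}$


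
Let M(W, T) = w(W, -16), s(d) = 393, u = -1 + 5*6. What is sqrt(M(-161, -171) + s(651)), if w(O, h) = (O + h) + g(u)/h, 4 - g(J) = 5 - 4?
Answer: sqrt(3453)/4 ≈ 14.691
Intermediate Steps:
u = 29 (u = -1 + 30 = 29)
g(J) = 3 (g(J) = 4 - (5 - 4) = 4 - 1*1 = 4 - 1 = 3)
w(O, h) = O + h + 3/h (w(O, h) = (O + h) + 3/h = O + h + 3/h)
M(W, T) = -259/16 + W (M(W, T) = W - 16 + 3/(-16) = W - 16 + 3*(-1/16) = W - 16 - 3/16 = -259/16 + W)
sqrt(M(-161, -171) + s(651)) = sqrt((-259/16 - 161) + 393) = sqrt(-2835/16 + 393) = sqrt(3453/16) = sqrt(3453)/4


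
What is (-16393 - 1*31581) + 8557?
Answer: -39417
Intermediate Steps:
(-16393 - 1*31581) + 8557 = (-16393 - 31581) + 8557 = -47974 + 8557 = -39417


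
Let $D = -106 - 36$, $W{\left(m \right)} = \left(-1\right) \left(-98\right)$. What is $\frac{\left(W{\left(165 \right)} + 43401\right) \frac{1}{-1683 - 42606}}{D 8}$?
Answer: $\frac{43499}{50312304} \approx 0.00086458$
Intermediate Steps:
$W{\left(m \right)} = 98$
$D = -142$
$\frac{\left(W{\left(165 \right)} + 43401\right) \frac{1}{-1683 - 42606}}{D 8} = \frac{\left(98 + 43401\right) \frac{1}{-1683 - 42606}}{\left(-142\right) 8} = \frac{43499 \frac{1}{-44289}}{-1136} = 43499 \left(- \frac{1}{44289}\right) \left(- \frac{1}{1136}\right) = \left(- \frac{43499}{44289}\right) \left(- \frac{1}{1136}\right) = \frac{43499}{50312304}$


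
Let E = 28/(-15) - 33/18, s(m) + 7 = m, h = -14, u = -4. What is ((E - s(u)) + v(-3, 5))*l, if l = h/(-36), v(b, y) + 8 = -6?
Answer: -469/180 ≈ -2.6056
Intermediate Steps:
v(b, y) = -14 (v(b, y) = -8 - 6 = -14)
s(m) = -7 + m
l = 7/18 (l = -14/(-36) = -14*(-1/36) = 7/18 ≈ 0.38889)
E = -37/10 (E = 28*(-1/15) - 33*1/18 = -28/15 - 11/6 = -37/10 ≈ -3.7000)
((E - s(u)) + v(-3, 5))*l = ((-37/10 - (-7 - 4)) - 14)*(7/18) = ((-37/10 - 1*(-11)) - 14)*(7/18) = ((-37/10 + 11) - 14)*(7/18) = (73/10 - 14)*(7/18) = -67/10*7/18 = -469/180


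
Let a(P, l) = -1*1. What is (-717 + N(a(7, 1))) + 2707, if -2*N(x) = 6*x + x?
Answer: 3987/2 ≈ 1993.5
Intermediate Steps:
a(P, l) = -1
N(x) = -7*x/2 (N(x) = -(6*x + x)/2 = -7*x/2)
(-717 + N(a(7, 1))) + 2707 = (-717 - 7/2*(-1)) + 2707 = (-717 + 7/2) + 2707 = -1427/2 + 2707 = 3987/2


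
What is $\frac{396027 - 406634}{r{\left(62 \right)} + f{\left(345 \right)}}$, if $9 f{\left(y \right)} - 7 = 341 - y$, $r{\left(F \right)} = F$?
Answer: $- \frac{31821}{187} \approx -170.17$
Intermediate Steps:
$f{\left(y \right)} = \frac{116}{3} - \frac{y}{9}$ ($f{\left(y \right)} = \frac{7}{9} + \frac{341 - y}{9} = \frac{7}{9} - \left(- \frac{341}{9} + \frac{y}{9}\right) = \frac{116}{3} - \frac{y}{9}$)
$\frac{396027 - 406634}{r{\left(62 \right)} + f{\left(345 \right)}} = \frac{396027 - 406634}{62 + \left(\frac{116}{3} - \frac{115}{3}\right)} = - \frac{10607}{62 + \left(\frac{116}{3} - \frac{115}{3}\right)} = - \frac{10607}{62 + \frac{1}{3}} = - \frac{10607}{\frac{187}{3}} = \left(-10607\right) \frac{3}{187} = - \frac{31821}{187}$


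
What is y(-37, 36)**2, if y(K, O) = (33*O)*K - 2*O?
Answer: 1938464784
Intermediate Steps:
y(K, O) = -2*O + 33*K*O (y(K, O) = 33*K*O - 2*O = -2*O + 33*K*O)
y(-37, 36)**2 = (36*(-2 + 33*(-37)))**2 = (36*(-2 - 1221))**2 = (36*(-1223))**2 = (-44028)**2 = 1938464784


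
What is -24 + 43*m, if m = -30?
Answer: -1314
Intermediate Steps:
-24 + 43*m = -24 + 43*(-30) = -24 - 1290 = -1314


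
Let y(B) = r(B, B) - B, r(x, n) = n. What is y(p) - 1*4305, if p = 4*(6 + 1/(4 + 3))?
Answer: -4305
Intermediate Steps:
p = 172/7 (p = 4*(6 + 1/7) = 4*(6 + ⅐) = 4*(43/7) = 172/7 ≈ 24.571)
y(B) = 0 (y(B) = B - B = 0)
y(p) - 1*4305 = 0 - 1*4305 = 0 - 4305 = -4305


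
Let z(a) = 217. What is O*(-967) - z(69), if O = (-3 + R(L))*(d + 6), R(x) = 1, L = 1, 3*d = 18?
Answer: 22991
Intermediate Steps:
d = 6 (d = (⅓)*18 = 6)
O = -24 (O = (-3 + 1)*(6 + 6) = -2*12 = -24)
O*(-967) - z(69) = -24*(-967) - 1*217 = 23208 - 217 = 22991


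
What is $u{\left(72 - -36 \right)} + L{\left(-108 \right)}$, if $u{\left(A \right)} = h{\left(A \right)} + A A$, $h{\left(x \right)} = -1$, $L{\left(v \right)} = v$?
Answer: $11555$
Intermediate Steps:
$u{\left(A \right)} = -1 + A^{2}$ ($u{\left(A \right)} = -1 + A A = -1 + A^{2}$)
$u{\left(72 - -36 \right)} + L{\left(-108 \right)} = \left(-1 + \left(72 - -36\right)^{2}\right) - 108 = \left(-1 + \left(72 + 36\right)^{2}\right) - 108 = \left(-1 + 108^{2}\right) - 108 = \left(-1 + 11664\right) - 108 = 11663 - 108 = 11555$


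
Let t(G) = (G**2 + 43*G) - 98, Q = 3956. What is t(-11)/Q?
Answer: -225/1978 ≈ -0.11375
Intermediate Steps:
t(G) = -98 + G**2 + 43*G
t(-11)/Q = (-98 + (-11)**2 + 43*(-11))/3956 = (-98 + 121 - 473)*(1/3956) = -450*1/3956 = -225/1978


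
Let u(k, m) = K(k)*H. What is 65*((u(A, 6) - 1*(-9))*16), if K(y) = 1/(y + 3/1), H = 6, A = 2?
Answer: 10608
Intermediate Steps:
K(y) = 1/(3 + y) (K(y) = 1/(y + 3*1) = 1/(y + 3) = 1/(3 + y))
u(k, m) = 6/(3 + k)
65*((u(A, 6) - 1*(-9))*16) = 65*((6/(3 + 2) - 1*(-9))*16) = 65*((6/5 + 9)*16) = 65*((51/5)*16) = 65*(816/5) = 10608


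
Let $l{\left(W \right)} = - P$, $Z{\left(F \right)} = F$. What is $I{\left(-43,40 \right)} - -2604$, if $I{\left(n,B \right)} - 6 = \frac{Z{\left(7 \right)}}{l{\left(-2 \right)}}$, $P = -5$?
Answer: $\frac{13057}{5} \approx 2611.4$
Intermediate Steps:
$l{\left(W \right)} = 5$ ($l{\left(W \right)} = \left(-1\right) \left(-5\right) = 5$)
$I{\left(n,B \right)} = \frac{37}{5}$ ($I{\left(n,B \right)} = 6 + \frac{7}{5} = \frac{37}{5}$)
$I{\left(-43,40 \right)} - -2604 = \frac{37}{5} - -2604 = \frac{37}{5} + 2604 = \frac{13057}{5}$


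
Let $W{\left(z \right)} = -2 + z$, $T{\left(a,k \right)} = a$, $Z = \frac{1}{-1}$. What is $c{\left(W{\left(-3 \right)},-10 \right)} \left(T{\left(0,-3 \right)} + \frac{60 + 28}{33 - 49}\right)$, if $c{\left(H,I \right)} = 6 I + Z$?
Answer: $\frac{671}{2} \approx 335.5$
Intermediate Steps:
$Z = -1$
$c{\left(H,I \right)} = -1 + 6 I$ ($c{\left(H,I \right)} = 6 I - 1 = -1 + 6 I$)
$c{\left(W{\left(-3 \right)},-10 \right)} \left(T{\left(0,-3 \right)} + \frac{60 + 28}{33 - 49}\right) = \left(-1 + 6 \left(-10\right)\right) \left(0 + \frac{60 + 28}{33 - 49}\right) = \left(-1 - 60\right) \left(0 + \frac{88}{-16}\right) = - 61 \left(0 + 88 \left(- \frac{1}{16}\right)\right) = - 61 \left(0 - \frac{11}{2}\right) = \left(-61\right) \left(- \frac{11}{2}\right) = \frac{671}{2}$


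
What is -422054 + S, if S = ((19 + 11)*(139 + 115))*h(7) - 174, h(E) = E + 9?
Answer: -300308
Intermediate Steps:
h(E) = 9 + E
S = 121746 (S = ((19 + 11)*(139 + 115))*(9 + 7) - 174 = (30*254)*16 - 174 = 7620*16 - 174 = 121920 - 174 = 121746)
-422054 + S = -422054 + 121746 = -300308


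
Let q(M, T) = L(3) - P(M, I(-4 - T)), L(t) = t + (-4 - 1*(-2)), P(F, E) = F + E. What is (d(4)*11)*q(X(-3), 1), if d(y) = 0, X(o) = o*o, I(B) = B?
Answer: 0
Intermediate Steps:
P(F, E) = E + F
X(o) = o²
L(t) = -2 + t (L(t) = t + (-4 + 2) = t - 2 = -2 + t)
q(M, T) = 5 + T - M (q(M, T) = (-2 + 3) - ((-4 - T) + M) = 1 - (-4 + M - T) = 1 + (4 + T - M) = 5 + T - M)
(d(4)*11)*q(X(-3), 1) = (0*11)*(5 + 1 - 1*(-3)²) = 0*(5 + 1 - 1*9) = 0*(5 + 1 - 9) = 0*(-3) = 0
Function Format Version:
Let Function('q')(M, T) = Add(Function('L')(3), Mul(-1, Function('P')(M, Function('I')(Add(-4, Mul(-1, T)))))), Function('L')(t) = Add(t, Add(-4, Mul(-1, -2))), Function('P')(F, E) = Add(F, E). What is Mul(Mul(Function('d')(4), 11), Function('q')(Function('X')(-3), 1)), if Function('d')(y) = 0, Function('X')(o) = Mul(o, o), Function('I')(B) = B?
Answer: 0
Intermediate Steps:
Function('P')(F, E) = Add(E, F)
Function('X')(o) = Pow(o, 2)
Function('L')(t) = Add(-2, t) (Function('L')(t) = Add(t, Add(-4, 2)) = Add(t, -2) = Add(-2, t))
Function('q')(M, T) = Add(5, T, Mul(-1, M)) (Function('q')(M, T) = Add(Add(-2, 3), Mul(-1, Add(Add(-4, Mul(-1, T)), M))) = Add(1, Mul(-1, Add(-4, M, Mul(-1, T)))) = Add(1, Add(4, T, Mul(-1, M))) = Add(5, T, Mul(-1, M)))
Mul(Mul(Function('d')(4), 11), Function('q')(Function('X')(-3), 1)) = Mul(Mul(0, 11), Add(5, 1, Mul(-1, Pow(-3, 2)))) = Mul(0, Add(5, 1, Mul(-1, 9))) = Mul(0, Add(5, 1, -9)) = Mul(0, -3) = 0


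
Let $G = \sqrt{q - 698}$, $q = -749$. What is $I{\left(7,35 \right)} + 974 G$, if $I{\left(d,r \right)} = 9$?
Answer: $9 + 974 i \sqrt{1447} \approx 9.0 + 37050.0 i$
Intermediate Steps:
$G = i \sqrt{1447}$ ($G = \sqrt{-749 - 698} = \sqrt{-1447} = i \sqrt{1447} \approx 38.039 i$)
$I{\left(7,35 \right)} + 974 G = 9 + 974 i \sqrt{1447}$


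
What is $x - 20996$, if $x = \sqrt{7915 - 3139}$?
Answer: $-20996 + 2 \sqrt{1194} \approx -20927.0$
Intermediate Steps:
$x = 2 \sqrt{1194}$ ($x = \sqrt{4776} = 2 \sqrt{1194} \approx 69.109$)
$x - 20996 = 2 \sqrt{1194} - 20996 = -20996 + 2 \sqrt{1194}$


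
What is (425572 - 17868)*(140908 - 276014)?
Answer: -55083256624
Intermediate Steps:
(425572 - 17868)*(140908 - 276014) = 407704*(-135106) = -55083256624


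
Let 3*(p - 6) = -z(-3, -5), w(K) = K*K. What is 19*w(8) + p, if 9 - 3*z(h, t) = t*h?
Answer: 3668/3 ≈ 1222.7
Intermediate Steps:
w(K) = K²
z(h, t) = 3 - h*t/3 (z(h, t) = 3 - t*h/3 = 3 - h*t/3)
p = 20/3 (p = 6 + (-(3 - ⅓*(-3)*(-5)))/3 = 6 + (-(3 - 5))/3 = 6 + (-1*(-2))/3 = 6 + (⅓)*2 = 6 + ⅔ = 20/3 ≈ 6.6667)
19*w(8) + p = 19*8² + 20/3 = 19*64 + 20/3 = 1216 + 20/3 = 3668/3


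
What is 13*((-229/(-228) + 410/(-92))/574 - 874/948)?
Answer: -956204379/79264808 ≈ -12.063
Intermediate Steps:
13*((-229/(-228) + 410/(-92))/574 - 874/948) = 13*((-229*(-1/228) + 410*(-1/92))*(1/574) - 874*1/948) = 13*((229/228 - 205/46)*(1/574) - 437/474) = 13*(-18103/5244*1/574 - 437/474) = 13*(-18103/3010056 - 437/474) = 13*(-73554183/79264808) = -956204379/79264808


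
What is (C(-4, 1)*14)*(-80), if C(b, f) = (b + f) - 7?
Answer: 11200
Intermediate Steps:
C(b, f) = -7 + b + f
(C(-4, 1)*14)*(-80) = ((-7 - 4 + 1)*14)*(-80) = -10*14*(-80) = -140*(-80) = 11200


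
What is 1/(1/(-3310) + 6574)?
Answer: 3310/21759939 ≈ 0.00015211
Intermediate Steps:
1/(1/(-3310) + 6574) = 1/(-1/3310 + 6574) = 1/(21759939/3310) = 3310/21759939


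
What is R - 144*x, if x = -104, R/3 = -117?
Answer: 14625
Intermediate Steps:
R = -351 (R = 3*(-117) = -351)
R - 144*x = -351 - 144*(-104) = -351 + 14976 = 14625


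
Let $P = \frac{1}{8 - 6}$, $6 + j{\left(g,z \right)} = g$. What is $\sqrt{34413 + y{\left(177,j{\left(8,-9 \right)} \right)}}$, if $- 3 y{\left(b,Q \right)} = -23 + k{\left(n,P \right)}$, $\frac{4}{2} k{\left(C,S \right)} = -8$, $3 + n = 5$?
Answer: $\sqrt{34422} \approx 185.53$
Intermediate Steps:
$j{\left(g,z \right)} = -6 + g$
$P = \frac{1}{2} \approx 0.5$
$n = 2$ ($n = -3 + 5 = 2$)
$k{\left(C,S \right)} = -4$ ($k{\left(C,S \right)} = \frac{1}{2} \left(-8\right) = -4$)
$y{\left(b,Q \right)} = 9$ ($y{\left(b,Q \right)} = - \frac{-23 - 4}{3} = \left(- \frac{1}{3}\right) \left(-27\right) = 9$)
$\sqrt{34413 + y{\left(177,j{\left(8,-9 \right)} \right)}} = \sqrt{34413 + 9} = \sqrt{34422}$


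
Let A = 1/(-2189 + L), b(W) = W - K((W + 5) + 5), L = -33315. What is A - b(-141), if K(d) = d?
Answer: 355039/35504 ≈ 10.000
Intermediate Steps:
b(W) = -10 (b(W) = W - ((W + 5) + 5) = W - ((5 + W) + 5) = W - (10 + W) = W + (-10 - W) = -10)
A = -1/35504 (A = 1/(-2189 - 33315) = 1/(-35504) = -1/35504 ≈ -2.8166e-5)
A - b(-141) = -1/35504 - 1*(-10) = -1/35504 + 10 = 355039/35504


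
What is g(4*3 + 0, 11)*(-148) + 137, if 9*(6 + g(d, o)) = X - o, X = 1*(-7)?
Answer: 1321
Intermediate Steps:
X = -7
g(d, o) = -61/9 - o/9 (g(d, o) = -6 + (-7 - o)/9 = -6 + (-7/9 - o/9) = -61/9 - o/9)
g(4*3 + 0, 11)*(-148) + 137 = (-61/9 - 1/9*11)*(-148) + 137 = (-61/9 - 11/9)*(-148) + 137 = -8*(-148) + 137 = 1184 + 137 = 1321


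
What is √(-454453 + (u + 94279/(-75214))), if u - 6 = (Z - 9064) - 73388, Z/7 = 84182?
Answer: 3*√32920657773866/75214 ≈ 228.85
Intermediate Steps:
Z = 589274 (Z = 7*84182 = 589274)
u = 506828 (u = 6 + ((589274 - 9064) - 73388) = 6 + (580210 - 73388) = 6 + 506822 = 506828)
√(-454453 + (u + 94279/(-75214))) = √(-454453 + (506828 + 94279/(-75214))) = √(-454453 + (506828 + 94279*(-1/75214))) = √(-454453 + (506828 - 94279/75214)) = √(-454453 + 38120466913/75214) = √(3939238971/75214) = 3*√32920657773866/75214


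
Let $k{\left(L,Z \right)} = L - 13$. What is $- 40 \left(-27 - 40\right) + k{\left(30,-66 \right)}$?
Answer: $2697$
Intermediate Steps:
$k{\left(L,Z \right)} = -13 + L$
$- 40 \left(-27 - 40\right) + k{\left(30,-66 \right)} = - 40 \left(-27 - 40\right) + \left(-13 + 30\right) = \left(-40\right) \left(-67\right) + 17 = 2680 + 17 = 2697$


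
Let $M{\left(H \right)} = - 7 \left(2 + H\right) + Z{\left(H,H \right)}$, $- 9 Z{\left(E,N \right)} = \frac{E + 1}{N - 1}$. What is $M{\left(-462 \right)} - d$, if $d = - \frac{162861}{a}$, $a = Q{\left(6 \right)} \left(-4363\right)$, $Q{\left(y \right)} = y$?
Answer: $\frac{116852962625}{36361242} \approx 3213.7$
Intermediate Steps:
$a = -26178$ ($a = 6 \left(-4363\right) = -26178$)
$Z{\left(E,N \right)} = - \frac{1 + E}{9 \left(-1 + N\right)}$ ($Z{\left(E,N \right)} = - \frac{\left(E + 1\right) \frac{1}{N - 1}}{9} = - \frac{\left(1 + E\right) \frac{1}{-1 + N}}{9} = - \frac{\frac{1}{-1 + N} \left(1 + E\right)}{9} = - \frac{1 + E}{9 \left(-1 + N\right)}$)
$M{\left(H \right)} = -14 - 7 H + \frac{-1 - H}{9 \left(-1 + H\right)}$ ($M{\left(H \right)} = - 7 \left(2 + H\right) + \frac{-1 - H}{9 \left(-1 + H\right)} = \left(-14 - 7 H\right) + \frac{-1 - H}{9 \left(-1 + H\right)} = -14 - 7 H + \frac{-1 - H}{9 \left(-1 + H\right)}$)
$d = \frac{54287}{8726}$ ($d = - \frac{162861}{-26178} = \left(-162861\right) \left(- \frac{1}{26178}\right) = \frac{54287}{8726} \approx 6.2213$)
$M{\left(-462 \right)} - d = \frac{125 - -29568 - 63 \left(-462\right)^{2}}{9 \left(-1 - 462\right)} - \frac{54287}{8726} = \frac{125 + 29568 - 13446972}{9 \left(-463\right)} - \frac{54287}{8726} = \frac{1}{9} \left(- \frac{1}{463}\right) \left(125 + 29568 - 13446972\right) - \frac{54287}{8726} = \frac{1}{9} \left(- \frac{1}{463}\right) \left(-13417279\right) - \frac{54287}{8726} = \frac{13417279}{4167} - \frac{54287}{8726} = \frac{116852962625}{36361242}$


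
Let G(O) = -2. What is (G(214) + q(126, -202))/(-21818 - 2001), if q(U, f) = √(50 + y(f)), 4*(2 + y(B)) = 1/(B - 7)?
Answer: 2/23819 - √8386543/9956342 ≈ -0.00020690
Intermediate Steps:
y(B) = -2 + 1/(4*(-7 + B)) (y(B) = -2 + 1/(4*(B - 7)) = -2 + 1/(4*(-7 + B)))
q(U, f) = √(50 + (57 - 8*f)/(4*(-7 + f)))
(G(214) + q(126, -202))/(-21818 - 2001) = (-2 + √((-1343 + 192*(-202))/(-7 - 202))/2)/(-21818 - 2001) = (-2 + √((-1343 - 38784)/(-209))/2)/(-23819) = (-2 + √(-1/209*(-40127))/2)*(-1/23819) = (-2 + √(40127/209)/2)*(-1/23819) = (-2 + (√8386543/209)/2)*(-1/23819) = (-2 + √8386543/418)*(-1/23819) = 2/23819 - √8386543/9956342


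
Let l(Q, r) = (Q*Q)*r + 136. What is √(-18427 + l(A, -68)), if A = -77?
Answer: I*√421463 ≈ 649.2*I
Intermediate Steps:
l(Q, r) = 136 + r*Q² (l(Q, r) = Q²*r + 136 = r*Q² + 136 = 136 + r*Q²)
√(-18427 + l(A, -68)) = √(-18427 + (136 - 68*(-77)²)) = √(-18427 + (136 - 68*5929)) = √(-18427 + (136 - 403172)) = √(-18427 - 403036) = √(-421463) = I*√421463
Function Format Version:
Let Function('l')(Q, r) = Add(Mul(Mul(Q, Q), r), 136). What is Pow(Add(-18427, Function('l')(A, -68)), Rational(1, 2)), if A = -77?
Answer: Mul(I, Pow(421463, Rational(1, 2))) ≈ Mul(649.20, I)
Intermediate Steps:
Function('l')(Q, r) = Add(136, Mul(r, Pow(Q, 2))) (Function('l')(Q, r) = Add(Mul(Pow(Q, 2), r), 136) = Add(Mul(r, Pow(Q, 2)), 136) = Add(136, Mul(r, Pow(Q, 2))))
Pow(Add(-18427, Function('l')(A, -68)), Rational(1, 2)) = Pow(Add(-18427, Add(136, Mul(-68, Pow(-77, 2)))), Rational(1, 2)) = Pow(Add(-18427, Add(136, Mul(-68, 5929))), Rational(1, 2)) = Pow(Add(-18427, Add(136, -403172)), Rational(1, 2)) = Pow(Add(-18427, -403036), Rational(1, 2)) = Pow(-421463, Rational(1, 2)) = Mul(I, Pow(421463, Rational(1, 2)))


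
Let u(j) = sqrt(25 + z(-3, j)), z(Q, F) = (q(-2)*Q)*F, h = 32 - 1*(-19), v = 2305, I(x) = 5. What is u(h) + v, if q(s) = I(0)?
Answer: 2305 + 2*I*sqrt(185) ≈ 2305.0 + 27.203*I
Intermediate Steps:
q(s) = 5
h = 51 (h = 32 + 19 = 51)
z(Q, F) = 5*F*Q (z(Q, F) = (5*Q)*F = 5*F*Q)
u(j) = sqrt(25 - 15*j) (u(j) = sqrt(25 + 5*j*(-3)) = sqrt(25 - 15*j))
u(h) + v = sqrt(25 - 15*51) + 2305 = sqrt(25 - 765) + 2305 = sqrt(-740) + 2305 = 2*I*sqrt(185) + 2305 = 2305 + 2*I*sqrt(185)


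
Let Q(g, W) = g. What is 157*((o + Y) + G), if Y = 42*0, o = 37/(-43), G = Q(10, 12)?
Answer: 61701/43 ≈ 1434.9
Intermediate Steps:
G = 10
o = -37/43 (o = 37*(-1/43) = -37/43 ≈ -0.86047)
Y = 0
157*((o + Y) + G) = 157*((-37/43 + 0) + 10) = 157*(-37/43 + 10) = 157*(393/43) = 61701/43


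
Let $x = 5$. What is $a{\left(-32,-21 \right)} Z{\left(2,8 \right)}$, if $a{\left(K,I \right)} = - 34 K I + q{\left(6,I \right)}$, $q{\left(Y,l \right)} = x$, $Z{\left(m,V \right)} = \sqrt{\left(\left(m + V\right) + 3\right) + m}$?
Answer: $- 22843 \sqrt{15} \approx -88471.0$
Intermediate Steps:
$Z{\left(m,V \right)} = \sqrt{3 + V + 2 m}$ ($Z{\left(m,V \right)} = \sqrt{\left(\left(V + m\right) + 3\right) + m} = \sqrt{\left(3 + V + m\right) + m} = \sqrt{3 + V + 2 m}$)
$q{\left(Y,l \right)} = 5$
$a{\left(K,I \right)} = 5 - 34 I K$ ($a{\left(K,I \right)} = - 34 K I + 5 = - 34 I K + 5 = 5 - 34 I K$)
$a{\left(-32,-21 \right)} Z{\left(2,8 \right)} = \left(5 - \left(-714\right) \left(-32\right)\right) \sqrt{3 + 8 + 2 \cdot 2} = \left(5 - 22848\right) \sqrt{3 + 8 + 4} = - 22843 \sqrt{15}$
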